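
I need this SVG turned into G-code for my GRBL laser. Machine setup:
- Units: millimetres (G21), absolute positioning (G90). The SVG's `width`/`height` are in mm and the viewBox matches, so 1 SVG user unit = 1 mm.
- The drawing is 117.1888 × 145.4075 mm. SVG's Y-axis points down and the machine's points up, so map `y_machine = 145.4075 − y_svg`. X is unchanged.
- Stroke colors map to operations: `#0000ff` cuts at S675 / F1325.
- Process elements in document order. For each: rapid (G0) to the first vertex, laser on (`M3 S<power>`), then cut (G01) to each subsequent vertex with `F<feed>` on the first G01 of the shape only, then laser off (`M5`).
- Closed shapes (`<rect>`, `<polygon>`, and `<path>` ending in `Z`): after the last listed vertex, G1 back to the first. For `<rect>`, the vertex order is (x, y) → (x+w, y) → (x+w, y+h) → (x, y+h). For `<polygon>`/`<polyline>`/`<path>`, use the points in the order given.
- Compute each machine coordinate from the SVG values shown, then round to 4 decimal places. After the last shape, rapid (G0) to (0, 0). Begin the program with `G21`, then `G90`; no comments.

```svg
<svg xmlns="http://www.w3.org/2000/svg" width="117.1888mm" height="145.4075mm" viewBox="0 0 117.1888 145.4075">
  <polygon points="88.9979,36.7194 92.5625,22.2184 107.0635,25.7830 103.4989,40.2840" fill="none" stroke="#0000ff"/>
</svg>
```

G21
G90
G0 X88.9979 Y108.6881
M3 S675
G01 X92.5625 Y123.1891 F1325
G01 X107.0635 Y119.6245
G01 X103.4989 Y105.1235
G01 X88.9979 Y108.6881
M5
G0 X0.0000 Y0.0000

Since the viewBox matches the mm dimensions, user units are millimetres directly. The only transform is the Y-flip y_m = 145.4075 − y_svg.

Shape 1 is a regular polygon drawn with `<polygon>`. Its stroke #0000ff means cut at S675, F1325. After flipping Y the toolpath is (88.9979,108.6881) → (92.5625,123.1891) → (107.0635,119.6245) → (103.4989,105.1235) → (88.9979,108.6881), returning to the start.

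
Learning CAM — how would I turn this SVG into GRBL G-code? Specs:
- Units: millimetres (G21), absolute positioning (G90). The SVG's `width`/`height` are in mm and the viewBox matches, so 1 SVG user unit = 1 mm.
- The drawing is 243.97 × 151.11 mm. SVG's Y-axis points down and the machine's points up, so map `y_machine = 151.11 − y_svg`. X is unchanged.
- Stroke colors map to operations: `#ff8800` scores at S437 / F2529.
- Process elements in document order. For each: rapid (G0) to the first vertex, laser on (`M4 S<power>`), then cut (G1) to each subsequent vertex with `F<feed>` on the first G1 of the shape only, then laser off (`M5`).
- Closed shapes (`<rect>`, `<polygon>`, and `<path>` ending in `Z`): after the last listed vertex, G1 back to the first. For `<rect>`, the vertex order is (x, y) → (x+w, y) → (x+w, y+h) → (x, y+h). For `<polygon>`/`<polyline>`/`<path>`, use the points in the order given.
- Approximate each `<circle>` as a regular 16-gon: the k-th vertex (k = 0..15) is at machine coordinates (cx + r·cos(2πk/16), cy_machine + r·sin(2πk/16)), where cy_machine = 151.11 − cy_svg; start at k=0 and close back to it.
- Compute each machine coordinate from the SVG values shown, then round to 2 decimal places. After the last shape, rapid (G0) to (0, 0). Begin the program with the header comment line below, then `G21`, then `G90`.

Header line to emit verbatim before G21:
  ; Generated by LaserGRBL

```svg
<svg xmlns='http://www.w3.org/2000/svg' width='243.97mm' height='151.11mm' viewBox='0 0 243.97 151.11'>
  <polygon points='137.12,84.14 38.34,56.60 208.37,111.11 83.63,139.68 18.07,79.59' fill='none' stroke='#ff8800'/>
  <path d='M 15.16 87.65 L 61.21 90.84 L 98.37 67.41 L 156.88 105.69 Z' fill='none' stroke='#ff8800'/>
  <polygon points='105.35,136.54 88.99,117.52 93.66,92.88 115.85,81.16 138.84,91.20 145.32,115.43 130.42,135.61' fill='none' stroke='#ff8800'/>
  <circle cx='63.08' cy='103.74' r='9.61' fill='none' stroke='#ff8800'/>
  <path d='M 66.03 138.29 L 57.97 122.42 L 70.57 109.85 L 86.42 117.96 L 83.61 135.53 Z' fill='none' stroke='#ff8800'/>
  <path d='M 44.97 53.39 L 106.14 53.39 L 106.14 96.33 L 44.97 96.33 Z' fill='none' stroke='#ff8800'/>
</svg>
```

1 u = 1 mm; y_m = 151.11 − y.

[1] `<polygon>` closed polygon, #ff8800→score S437 F2529: (137.12,66.97) → (38.34,94.51) → (208.37,40.00) → (83.63,11.43) → (18.07,71.52) → (137.12,66.97) (closed)

[2] `<path>` closed polygon, #ff8800→score S437 F2529: (15.16,63.46) → (61.21,60.27) → (98.37,83.70) → (156.88,45.42) → (15.16,63.46) (closed)

[3] `<polygon>` regular polygon, #ff8800→score S437 F2529: (105.35,14.57) → (88.99,33.59) → (93.66,58.23) → (115.85,69.95) → (138.84,59.91) → (145.32,35.68) → (130.42,15.50) → (105.35,14.57) (closed)

[4] `<circle>` circle, #ff8800→score S437 F2529: (72.69,47.37) → (71.96,51.05) → (69.88,54.17) → (66.76,56.25) → (63.08,56.98) → (59.40,56.25) → (56.28,54.17) → (54.20,51.05) → (53.47,47.37) → (54.20,43.69) → (56.28,40.57) → (59.40,38.49) → (63.08,37.76) → (66.76,38.49) → (69.88,40.57) → (71.96,43.69) → (72.69,47.37) (closed)

[5] `<path>` regular polygon, #ff8800→score S437 F2529: (66.03,12.82) → (57.97,28.69) → (70.57,41.26) → (86.42,33.15) → (83.61,15.58) → (66.03,12.82) (closed)

[6] `<path>` rectangle, #ff8800→score S437 F2529: (44.97,97.72) → (106.14,97.72) → (106.14,54.78) → (44.97,54.78) → (44.97,97.72) (closed)

; Generated by LaserGRBL
G21
G90
G0 X137.12 Y66.97
M4 S437
G1 X38.34 Y94.51 F2529
G1 X208.37 Y40.00
G1 X83.63 Y11.43
G1 X18.07 Y71.52
G1 X137.12 Y66.97
M5
G0 X15.16 Y63.46
M4 S437
G1 X61.21 Y60.27 F2529
G1 X98.37 Y83.70
G1 X156.88 Y45.42
G1 X15.16 Y63.46
M5
G0 X105.35 Y14.57
M4 S437
G1 X88.99 Y33.59 F2529
G1 X93.66 Y58.23
G1 X115.85 Y69.95
G1 X138.84 Y59.91
G1 X145.32 Y35.68
G1 X130.42 Y15.50
G1 X105.35 Y14.57
M5
G0 X72.69 Y47.37
M4 S437
G1 X71.96 Y51.05 F2529
G1 X69.88 Y54.17
G1 X66.76 Y56.25
G1 X63.08 Y56.98
G1 X59.40 Y56.25
G1 X56.28 Y54.17
G1 X54.20 Y51.05
G1 X53.47 Y47.37
G1 X54.20 Y43.69
G1 X56.28 Y40.57
G1 X59.40 Y38.49
G1 X63.08 Y37.76
G1 X66.76 Y38.49
G1 X69.88 Y40.57
G1 X71.96 Y43.69
G1 X72.69 Y47.37
M5
G0 X66.03 Y12.82
M4 S437
G1 X57.97 Y28.69 F2529
G1 X70.57 Y41.26
G1 X86.42 Y33.15
G1 X83.61 Y15.58
G1 X66.03 Y12.82
M5
G0 X44.97 Y97.72
M4 S437
G1 X106.14 Y97.72 F2529
G1 X106.14 Y54.78
G1 X44.97 Y54.78
G1 X44.97 Y97.72
M5
G0 X0.00 Y0.00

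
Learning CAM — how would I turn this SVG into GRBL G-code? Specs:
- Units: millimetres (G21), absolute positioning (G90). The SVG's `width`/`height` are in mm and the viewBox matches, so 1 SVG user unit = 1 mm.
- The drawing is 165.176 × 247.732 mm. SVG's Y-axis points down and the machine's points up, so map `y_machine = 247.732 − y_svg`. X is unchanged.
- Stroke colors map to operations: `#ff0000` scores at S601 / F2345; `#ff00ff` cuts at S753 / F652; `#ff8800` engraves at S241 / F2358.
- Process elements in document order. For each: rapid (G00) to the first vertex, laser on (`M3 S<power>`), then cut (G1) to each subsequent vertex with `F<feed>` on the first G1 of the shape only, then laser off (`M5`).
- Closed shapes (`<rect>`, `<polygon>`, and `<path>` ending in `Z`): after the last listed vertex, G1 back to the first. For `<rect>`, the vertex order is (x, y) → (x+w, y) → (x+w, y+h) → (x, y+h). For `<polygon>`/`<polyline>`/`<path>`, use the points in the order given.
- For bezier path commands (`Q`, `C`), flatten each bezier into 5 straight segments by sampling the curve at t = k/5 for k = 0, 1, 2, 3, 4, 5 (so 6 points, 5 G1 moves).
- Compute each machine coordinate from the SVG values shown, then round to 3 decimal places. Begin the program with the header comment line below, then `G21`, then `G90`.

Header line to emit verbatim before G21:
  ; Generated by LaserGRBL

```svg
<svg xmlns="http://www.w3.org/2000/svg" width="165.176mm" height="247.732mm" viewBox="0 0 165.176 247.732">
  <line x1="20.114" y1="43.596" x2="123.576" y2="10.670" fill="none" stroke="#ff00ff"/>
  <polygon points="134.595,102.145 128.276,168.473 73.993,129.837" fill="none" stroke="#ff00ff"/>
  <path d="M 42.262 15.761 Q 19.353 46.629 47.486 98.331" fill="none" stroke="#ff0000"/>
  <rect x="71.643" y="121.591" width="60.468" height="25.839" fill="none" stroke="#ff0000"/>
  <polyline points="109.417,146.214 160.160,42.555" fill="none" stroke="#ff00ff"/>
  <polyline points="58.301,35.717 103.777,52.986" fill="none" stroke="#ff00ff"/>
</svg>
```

; Generated by LaserGRBL
G21
G90
G00 X20.114 Y204.136
M3 S753
G1 X123.576 Y237.062 F652
M5
G00 X134.595 Y145.587
M3 S753
G1 X128.276 Y79.259 F652
G1 X73.993 Y117.895
G1 X134.595 Y145.587
M5
G00 X42.262 Y231.971
M3 S601
G1 X35.140 Y218.790 F2345
G1 X32.102 Y203.943
G1 X33.146 Y187.429
G1 X38.274 Y169.248
G1 X47.486 Y149.401
M5
G00 X71.643 Y126.141
M3 S601
G1 X132.111 Y126.141 F2345
G1 X132.111 Y100.302
G1 X71.643 Y100.302
G1 X71.643 Y126.141
M5
G00 X109.417 Y101.518
M3 S753
G1 X160.160 Y205.177 F652
M5
G00 X58.301 Y212.015
M3 S753
G1 X103.777 Y194.746 F652
M5

viewBox `0 0 165.176 247.732` with mm width/height → 1 unit = 1 mm. Flip: y_m = 247.732 − y_svg.

**Shape 1** — `<line>` line segment, stroke `#ff00ff` → cut (S753, F652). Machine vertices: (20.114,204.136) → (123.576,237.062). Open path.

**Shape 2** — `<polygon>` regular polygon, stroke `#ff00ff` → cut (S753, F652). Machine vertices: (134.595,145.587) → (128.276,79.259) → (73.993,117.895) → (134.595,145.587). Closed: final G1 returns to the first vertex.

**Shape 3** — `<path>` quadratic bezier, stroke `#ff0000` → score (S601, F2345). Control points (SVG): P0=(42.262,15.761), P1=(19.353,46.629), P2=(47.486,98.331); sampled at t=k/5. Machine vertices: (42.262,231.971) → (35.140,218.790) → (32.102,203.943) → (33.146,187.429) → (38.274,169.248) → (47.486,149.401). Open path.

**Shape 4** — `<rect>` rectangle, stroke `#ff0000` → score (S601, F2345). Machine vertices: (71.643,126.141) → (132.111,126.141) → (132.111,100.302) → (71.643,100.302) → (71.643,126.141). Closed: final G1 returns to the first vertex.

**Shape 5** — `<polyline>` line segment, stroke `#ff00ff` → cut (S753, F652). Machine vertices: (109.417,101.518) → (160.160,205.177). Open path.

**Shape 6** — `<polyline>` line segment, stroke `#ff00ff` → cut (S753, F652). Machine vertices: (58.301,212.015) → (103.777,194.746). Open path.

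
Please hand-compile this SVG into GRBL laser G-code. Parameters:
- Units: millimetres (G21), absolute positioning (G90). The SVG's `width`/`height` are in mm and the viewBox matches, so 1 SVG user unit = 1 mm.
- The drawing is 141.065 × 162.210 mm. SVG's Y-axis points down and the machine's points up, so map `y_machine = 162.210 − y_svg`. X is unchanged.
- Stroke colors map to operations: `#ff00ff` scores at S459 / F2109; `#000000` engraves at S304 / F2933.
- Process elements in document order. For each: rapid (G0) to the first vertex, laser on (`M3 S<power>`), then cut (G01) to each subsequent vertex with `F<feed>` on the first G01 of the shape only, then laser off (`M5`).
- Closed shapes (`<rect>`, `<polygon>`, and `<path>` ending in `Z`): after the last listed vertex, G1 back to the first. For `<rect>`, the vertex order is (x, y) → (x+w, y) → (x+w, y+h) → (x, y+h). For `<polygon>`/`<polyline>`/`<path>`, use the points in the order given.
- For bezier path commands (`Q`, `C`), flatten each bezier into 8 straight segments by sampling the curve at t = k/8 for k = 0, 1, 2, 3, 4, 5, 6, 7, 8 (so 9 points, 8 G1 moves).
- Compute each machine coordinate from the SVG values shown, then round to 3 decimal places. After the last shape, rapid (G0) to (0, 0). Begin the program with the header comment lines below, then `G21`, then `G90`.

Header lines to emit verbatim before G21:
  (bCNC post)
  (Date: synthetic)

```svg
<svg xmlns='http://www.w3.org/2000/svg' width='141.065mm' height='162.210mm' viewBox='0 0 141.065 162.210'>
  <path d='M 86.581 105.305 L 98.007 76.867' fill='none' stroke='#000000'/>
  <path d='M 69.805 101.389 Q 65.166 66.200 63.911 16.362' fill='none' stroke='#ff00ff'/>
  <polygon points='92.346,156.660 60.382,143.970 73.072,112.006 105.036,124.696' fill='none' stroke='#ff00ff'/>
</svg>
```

(bCNC post)
(Date: synthetic)
G21
G90
G0 X86.581 Y56.905
M3 S304
G01 X98.007 Y85.343 F2933
M5
G0 X69.805 Y60.821
M3 S459
G01 X68.698 Y69.847 F2109
G01 X67.697 Y79.331
G01 X66.802 Y89.273
G01 X66.012 Y99.672
G01 X65.328 Y110.530
G01 X64.750 Y121.845
G01 X64.278 Y133.617
G01 X63.911 Y145.848
M5
G0 X92.346 Y5.550
M3 S459
G01 X60.382 Y18.240 F2109
G01 X73.072 Y50.204
G01 X105.036 Y37.514
G01 X92.346 Y5.550
M5
G0 X0.000 Y0.000

viewBox `0 0 141.065 162.210` with mm width/height → 1 unit = 1 mm. Flip: y_m = 162.210 − y_svg.

**Shape 1** — `<path>` line segment, stroke `#000000` → engrave (S304, F2933). Machine vertices: (86.581,56.905) → (98.007,85.343). Open path.

**Shape 2** — `<path>` quadratic bezier, stroke `#ff00ff` → score (S459, F2109). Control points (SVG): P0=(69.805,101.389), P1=(65.166,66.200), P2=(63.911,16.362); sampled at t=k/8. Machine vertices: (69.805,60.821) → (68.698,69.847) → (67.697,79.331) → (66.802,89.273) → (66.012,99.672) → (65.328,110.530) → (64.750,121.845) → (64.278,133.617) → (63.911,145.848). Open path.

**Shape 3** — `<polygon>` regular polygon, stroke `#ff00ff` → score (S459, F2109). Machine vertices: (92.346,5.550) → (60.382,18.240) → (73.072,50.204) → (105.036,37.514) → (92.346,5.550). Closed: final G1 returns to the first vertex.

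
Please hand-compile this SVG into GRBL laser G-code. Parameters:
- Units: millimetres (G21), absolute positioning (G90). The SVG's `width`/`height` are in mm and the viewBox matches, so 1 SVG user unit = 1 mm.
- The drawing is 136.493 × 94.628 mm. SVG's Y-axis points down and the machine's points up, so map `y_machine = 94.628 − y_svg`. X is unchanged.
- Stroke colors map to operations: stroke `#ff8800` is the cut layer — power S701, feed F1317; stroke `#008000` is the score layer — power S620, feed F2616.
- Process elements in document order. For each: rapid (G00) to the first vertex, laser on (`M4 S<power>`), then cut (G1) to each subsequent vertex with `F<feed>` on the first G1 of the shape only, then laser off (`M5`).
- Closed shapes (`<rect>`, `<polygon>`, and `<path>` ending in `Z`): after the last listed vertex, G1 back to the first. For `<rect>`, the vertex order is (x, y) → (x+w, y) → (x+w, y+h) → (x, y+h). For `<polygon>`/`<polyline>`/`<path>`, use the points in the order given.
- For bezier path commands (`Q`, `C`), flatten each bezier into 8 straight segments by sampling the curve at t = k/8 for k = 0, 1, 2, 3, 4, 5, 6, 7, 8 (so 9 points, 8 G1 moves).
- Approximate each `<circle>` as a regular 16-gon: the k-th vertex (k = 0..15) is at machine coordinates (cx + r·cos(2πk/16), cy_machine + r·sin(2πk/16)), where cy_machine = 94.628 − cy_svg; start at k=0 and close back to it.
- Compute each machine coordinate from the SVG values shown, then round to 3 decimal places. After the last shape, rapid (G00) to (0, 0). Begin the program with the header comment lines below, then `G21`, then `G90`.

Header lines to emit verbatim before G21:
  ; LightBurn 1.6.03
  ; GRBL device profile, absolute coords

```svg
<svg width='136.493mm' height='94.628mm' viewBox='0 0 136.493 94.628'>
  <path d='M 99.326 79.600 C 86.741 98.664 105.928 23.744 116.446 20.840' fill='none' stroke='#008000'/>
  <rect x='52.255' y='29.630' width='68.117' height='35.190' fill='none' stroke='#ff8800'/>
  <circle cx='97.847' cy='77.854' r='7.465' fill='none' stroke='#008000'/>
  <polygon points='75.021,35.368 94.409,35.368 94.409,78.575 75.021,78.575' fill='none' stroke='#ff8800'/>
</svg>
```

; LightBurn 1.6.03
; GRBL device profile, absolute coords
G21
G90
G00 X99.326 Y15.028
M4 S620
G1 X96.017 Y11.960 F2616
G1 X95.213 Y15.758
G1 X96.439 Y24.477
G1 X99.222 Y36.170
G1 X103.089 Y48.893
G1 X107.564 Y60.701
G1 X112.174 Y69.647
G1 X116.446 Y73.788
M5
G00 X52.255 Y64.998
M4 S701
G1 X120.372 Y64.998 F1317
G1 X120.372 Y29.808
G1 X52.255 Y29.808
G1 X52.255 Y64.998
M5
G00 X105.312 Y16.774
M4 S620
G1 X104.744 Y19.631 F2616
G1 X103.126 Y22.053
G1 X100.704 Y23.671
G1 X97.847 Y24.239
G1 X94.990 Y23.671
G1 X92.568 Y22.053
G1 X90.950 Y19.631
G1 X90.382 Y16.774
G1 X90.950 Y13.917
G1 X92.568 Y11.495
G1 X94.990 Y9.877
G1 X97.847 Y9.309
G1 X100.704 Y9.877
G1 X103.126 Y11.495
G1 X104.744 Y13.917
G1 X105.312 Y16.774
M5
G00 X75.021 Y59.260
M4 S701
G1 X94.409 Y59.260 F1317
G1 X94.409 Y16.053
G1 X75.021 Y16.053
G1 X75.021 Y59.260
M5
G00 X0.000 Y0.000

viewBox `0 0 136.493 94.628` with mm width/height → 1 unit = 1 mm. Flip: y_m = 94.628 − y_svg.

**Shape 1** — `<path>` cubic bezier, stroke `#008000` → score (S620, F2616). Control points (SVG): P0=(99.326,79.600), P1=(86.741,98.664), P2=(105.928,23.744), P3=(116.446,20.840); sampled at t=k/8. Machine vertices: (99.326,15.028) → (96.017,11.960) → (95.213,15.758) → (96.439,24.477) → (99.222,36.170) → (103.089,48.893) → (107.564,60.701) → (112.174,69.647) → (116.446,73.788). Open path.

**Shape 2** — `<rect>` rectangle, stroke `#ff8800` → cut (S701, F1317). Machine vertices: (52.255,64.998) → (120.372,64.998) → (120.372,29.808) → (52.255,29.808) → (52.255,64.998). Closed: final G1 returns to the first vertex.

**Shape 3** — `<circle>` circle, stroke `#008000` → score (S620, F2616). Machine vertices: (105.312,16.774) → (104.744,19.631) → (103.126,22.053) → (100.704,23.671) → (97.847,24.239) → (94.990,23.671) → (92.568,22.053) → (90.950,19.631) → (90.382,16.774) → (90.950,13.917) → (92.568,11.495) → (94.990,9.877) → (97.847,9.309) → (100.704,9.877) → (103.126,11.495) → (104.744,13.917) → (105.312,16.774). Closed: final G1 returns to the first vertex.

**Shape 4** — `<polygon>` rectangle, stroke `#ff8800` → cut (S701, F1317). Machine vertices: (75.021,59.260) → (94.409,59.260) → (94.409,16.053) → (75.021,16.053) → (75.021,59.260). Closed: final G1 returns to the first vertex.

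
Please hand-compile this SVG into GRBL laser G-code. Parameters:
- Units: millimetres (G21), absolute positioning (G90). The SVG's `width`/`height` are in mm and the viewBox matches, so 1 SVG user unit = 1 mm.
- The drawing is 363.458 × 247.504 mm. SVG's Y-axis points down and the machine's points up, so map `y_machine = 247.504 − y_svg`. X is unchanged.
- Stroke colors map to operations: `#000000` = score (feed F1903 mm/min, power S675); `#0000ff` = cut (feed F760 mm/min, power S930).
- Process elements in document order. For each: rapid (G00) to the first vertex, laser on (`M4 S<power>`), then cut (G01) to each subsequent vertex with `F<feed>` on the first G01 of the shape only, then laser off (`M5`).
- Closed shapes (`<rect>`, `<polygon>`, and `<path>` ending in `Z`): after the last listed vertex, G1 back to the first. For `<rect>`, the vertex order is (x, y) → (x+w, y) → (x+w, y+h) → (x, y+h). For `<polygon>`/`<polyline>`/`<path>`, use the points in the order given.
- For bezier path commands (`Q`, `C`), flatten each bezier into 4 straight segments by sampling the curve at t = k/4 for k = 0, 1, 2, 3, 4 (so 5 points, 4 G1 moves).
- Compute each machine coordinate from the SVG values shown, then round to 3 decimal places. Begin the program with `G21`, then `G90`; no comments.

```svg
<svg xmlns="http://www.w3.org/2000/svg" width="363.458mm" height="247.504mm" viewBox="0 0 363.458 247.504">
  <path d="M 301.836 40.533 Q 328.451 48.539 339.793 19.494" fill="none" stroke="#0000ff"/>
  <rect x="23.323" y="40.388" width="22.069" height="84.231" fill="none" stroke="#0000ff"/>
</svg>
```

G21
G90
G00 X301.836 Y206.971
M4 S930
G01 X314.189 Y205.284 F760
G01 X324.633 Y208.228
G01 X333.167 Y215.803
G01 X339.793 Y228.010
M5
G00 X23.323 Y207.116
M4 S930
G01 X45.392 Y207.116 F760
G01 X45.392 Y122.885
G01 X23.323 Y122.885
G01 X23.323 Y207.116
M5

1 u = 1 mm; y_m = 247.504 − y.

[1] `<path>` quadratic bezier, #0000ff→cut S930 F760: (301.836,206.971) → (314.189,205.284) → (324.633,208.228) → (333.167,215.803) → (339.793,228.010)

[2] `<rect>` rectangle, #0000ff→cut S930 F760: (23.323,207.116) → (45.392,207.116) → (45.392,122.885) → (23.323,122.885) → (23.323,207.116) (closed)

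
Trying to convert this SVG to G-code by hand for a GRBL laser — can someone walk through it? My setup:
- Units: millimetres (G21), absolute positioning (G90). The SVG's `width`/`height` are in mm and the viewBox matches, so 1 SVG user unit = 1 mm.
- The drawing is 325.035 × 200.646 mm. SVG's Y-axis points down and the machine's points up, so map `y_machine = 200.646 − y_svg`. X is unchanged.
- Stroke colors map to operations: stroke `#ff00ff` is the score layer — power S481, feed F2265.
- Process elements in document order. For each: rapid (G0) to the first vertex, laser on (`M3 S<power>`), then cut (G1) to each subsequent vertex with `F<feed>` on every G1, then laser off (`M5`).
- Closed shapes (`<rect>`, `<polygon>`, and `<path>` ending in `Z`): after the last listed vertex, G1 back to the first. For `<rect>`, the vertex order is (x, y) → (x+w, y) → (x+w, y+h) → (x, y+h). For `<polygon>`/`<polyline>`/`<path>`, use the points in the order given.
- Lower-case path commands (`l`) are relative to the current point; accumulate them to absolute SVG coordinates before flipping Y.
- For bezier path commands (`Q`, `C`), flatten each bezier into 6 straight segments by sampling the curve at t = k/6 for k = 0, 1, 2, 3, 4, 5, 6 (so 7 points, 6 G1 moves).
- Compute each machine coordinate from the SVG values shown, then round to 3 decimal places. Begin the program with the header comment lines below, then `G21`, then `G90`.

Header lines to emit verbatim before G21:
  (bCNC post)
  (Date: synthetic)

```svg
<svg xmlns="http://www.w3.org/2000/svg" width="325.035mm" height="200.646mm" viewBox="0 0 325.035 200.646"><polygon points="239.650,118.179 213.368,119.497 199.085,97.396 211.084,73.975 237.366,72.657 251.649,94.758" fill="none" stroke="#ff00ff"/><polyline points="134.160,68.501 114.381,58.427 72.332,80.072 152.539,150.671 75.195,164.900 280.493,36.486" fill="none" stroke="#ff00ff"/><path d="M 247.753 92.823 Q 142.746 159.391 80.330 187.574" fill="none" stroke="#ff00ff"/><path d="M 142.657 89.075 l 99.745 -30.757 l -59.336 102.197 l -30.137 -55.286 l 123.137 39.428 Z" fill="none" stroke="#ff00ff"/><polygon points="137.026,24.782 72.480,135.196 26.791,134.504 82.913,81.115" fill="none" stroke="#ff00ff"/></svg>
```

viewBox `0 0 325.035 200.646` with mm width/height → 1 unit = 1 mm. Flip: y_m = 200.646 − y_svg.

**Shape 1** — `<polygon>` regular polygon, stroke `#ff00ff` → score (S481, F2265). Machine vertices: (239.650,82.467) → (213.368,81.149) → (199.085,103.250) → (211.084,126.671) → (237.366,127.989) → (251.649,105.888) → (239.650,82.467). Closed: final G1 returns to the first vertex.

**Shape 2** — `<polyline>` open polyline, stroke `#ff00ff` → score (S481, F2265). Machine vertices: (134.160,132.145) → (114.381,142.219) → (72.332,120.574) → (152.539,49.975) → (75.195,35.746) → (280.493,164.160). Open path.

**Shape 3** — `<path>` quadratic bezier, stroke `#ff00ff` → score (S481, F2265). Control points (SVG): P0=(247.753,92.823), P1=(142.746,159.391), P2=(80.330,187.574); sampled at t=k/6. Machine vertices: (247.753,107.823) → (213.934,86.700) → (182.481,67.709) → (153.394,50.851) → (126.673,36.126) → (102.318,23.533) → (80.330,13.072). Open path.

**Shape 4** — `<path>` closed polygon, stroke `#ff00ff` → score (S481, F2265). Machine vertices: (142.657,111.571) → (242.402,142.328) → (183.066,40.131) → (152.929,95.417) → (276.066,55.989) → (142.657,111.571). Closed: final G1 returns to the first vertex.

**Shape 5** — `<polygon>` closed polygon, stroke `#ff00ff` → score (S481, F2265). Machine vertices: (137.026,175.864) → (72.480,65.450) → (26.791,66.142) → (82.913,119.531) → (137.026,175.864). Closed: final G1 returns to the first vertex.

(bCNC post)
(Date: synthetic)
G21
G90
G0 X239.650 Y82.467
M3 S481
G1 X213.368 Y81.149 F2265
G1 X199.085 Y103.250 F2265
G1 X211.084 Y126.671 F2265
G1 X237.366 Y127.989 F2265
G1 X251.649 Y105.888 F2265
G1 X239.650 Y82.467 F2265
M5
G0 X134.160 Y132.145
M3 S481
G1 X114.381 Y142.219 F2265
G1 X72.332 Y120.574 F2265
G1 X152.539 Y49.975 F2265
G1 X75.195 Y35.746 F2265
G1 X280.493 Y164.160 F2265
M5
G0 X247.753 Y107.823
M3 S481
G1 X213.934 Y86.700 F2265
G1 X182.481 Y67.709 F2265
G1 X153.394 Y50.851 F2265
G1 X126.673 Y36.126 F2265
G1 X102.318 Y23.533 F2265
G1 X80.330 Y13.072 F2265
M5
G0 X142.657 Y111.571
M3 S481
G1 X242.402 Y142.328 F2265
G1 X183.066 Y40.131 F2265
G1 X152.929 Y95.417 F2265
G1 X276.066 Y55.989 F2265
G1 X142.657 Y111.571 F2265
M5
G0 X137.026 Y175.864
M3 S481
G1 X72.480 Y65.450 F2265
G1 X26.791 Y66.142 F2265
G1 X82.913 Y119.531 F2265
G1 X137.026 Y175.864 F2265
M5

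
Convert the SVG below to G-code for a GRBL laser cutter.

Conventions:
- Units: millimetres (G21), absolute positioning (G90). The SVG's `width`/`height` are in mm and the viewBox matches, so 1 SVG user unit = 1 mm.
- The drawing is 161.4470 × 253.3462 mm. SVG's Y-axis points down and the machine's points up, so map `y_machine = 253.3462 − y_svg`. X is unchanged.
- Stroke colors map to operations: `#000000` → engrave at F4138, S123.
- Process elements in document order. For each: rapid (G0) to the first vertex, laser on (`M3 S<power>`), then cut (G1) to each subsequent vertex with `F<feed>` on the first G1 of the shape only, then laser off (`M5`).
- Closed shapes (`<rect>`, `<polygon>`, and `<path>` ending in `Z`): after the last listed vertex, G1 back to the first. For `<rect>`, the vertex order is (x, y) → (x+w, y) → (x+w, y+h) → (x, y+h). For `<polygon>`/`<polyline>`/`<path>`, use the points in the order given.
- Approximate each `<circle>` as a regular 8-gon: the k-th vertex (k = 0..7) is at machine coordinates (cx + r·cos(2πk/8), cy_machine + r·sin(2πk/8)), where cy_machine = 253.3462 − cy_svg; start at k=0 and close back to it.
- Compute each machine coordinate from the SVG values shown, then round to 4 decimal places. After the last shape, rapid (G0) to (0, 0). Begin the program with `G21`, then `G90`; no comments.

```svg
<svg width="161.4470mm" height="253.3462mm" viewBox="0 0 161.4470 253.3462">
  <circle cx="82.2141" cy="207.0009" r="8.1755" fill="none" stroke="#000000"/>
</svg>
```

G21
G90
G0 X90.3896 Y46.3453
M3 S123
G1 X87.9951 Y52.1263 F4138
G1 X82.2141 Y54.5208
G1 X76.4331 Y52.1263
G1 X74.0386 Y46.3453
G1 X76.4331 Y40.5643
G1 X82.2141 Y38.1698
G1 X87.9951 Y40.5643
G1 X90.3896 Y46.3453
M5
G0 X0.0000 Y0.0000

1 u = 1 mm; y_m = 253.3462 − y.

[1] `<circle>` circle, #000000→engrave S123 F4138: (90.3896,46.3453) → (87.9951,52.1263) → (82.2141,54.5208) → (76.4331,52.1263) → (74.0386,46.3453) → (76.4331,40.5643) → (82.2141,38.1698) → (87.9951,40.5643) → (90.3896,46.3453) (closed)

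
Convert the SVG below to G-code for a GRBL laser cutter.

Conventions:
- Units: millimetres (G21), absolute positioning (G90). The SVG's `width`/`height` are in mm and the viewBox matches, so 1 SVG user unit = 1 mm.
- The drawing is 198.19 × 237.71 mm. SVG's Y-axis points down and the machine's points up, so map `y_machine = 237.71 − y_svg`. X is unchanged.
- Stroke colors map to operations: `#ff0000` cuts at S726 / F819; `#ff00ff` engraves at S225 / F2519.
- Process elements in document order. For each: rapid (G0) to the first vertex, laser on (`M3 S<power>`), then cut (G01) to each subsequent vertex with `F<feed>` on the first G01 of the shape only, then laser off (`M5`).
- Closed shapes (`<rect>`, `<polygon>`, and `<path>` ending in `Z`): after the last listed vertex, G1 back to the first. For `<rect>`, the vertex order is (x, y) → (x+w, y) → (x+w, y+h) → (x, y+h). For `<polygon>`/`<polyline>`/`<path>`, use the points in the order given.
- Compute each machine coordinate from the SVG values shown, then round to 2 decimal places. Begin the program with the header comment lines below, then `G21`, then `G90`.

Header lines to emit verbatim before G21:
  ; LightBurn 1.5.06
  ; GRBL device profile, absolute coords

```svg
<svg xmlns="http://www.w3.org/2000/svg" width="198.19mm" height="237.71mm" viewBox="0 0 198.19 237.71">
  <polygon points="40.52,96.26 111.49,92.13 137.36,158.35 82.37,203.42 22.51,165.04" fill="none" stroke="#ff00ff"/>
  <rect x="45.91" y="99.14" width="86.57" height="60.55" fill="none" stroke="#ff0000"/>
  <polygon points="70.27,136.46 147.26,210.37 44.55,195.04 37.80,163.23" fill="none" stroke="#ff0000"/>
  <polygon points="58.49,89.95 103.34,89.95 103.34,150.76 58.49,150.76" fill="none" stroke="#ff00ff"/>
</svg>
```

; LightBurn 1.5.06
; GRBL device profile, absolute coords
G21
G90
G0 X40.52 Y141.45
M3 S225
G01 X111.49 Y145.58 F2519
G01 X137.36 Y79.36
G01 X82.37 Y34.29
G01 X22.51 Y72.67
G01 X40.52 Y141.45
M5
G0 X45.91 Y138.57
M3 S726
G01 X132.48 Y138.57 F819
G01 X132.48 Y78.02
G01 X45.91 Y78.02
G01 X45.91 Y138.57
M5
G0 X70.27 Y101.25
M3 S726
G01 X147.26 Y27.34 F819
G01 X44.55 Y42.67
G01 X37.80 Y74.48
G01 X70.27 Y101.25
M5
G0 X58.49 Y147.76
M3 S225
G01 X103.34 Y147.76 F2519
G01 X103.34 Y86.95
G01 X58.49 Y86.95
G01 X58.49 Y147.76
M5

viewBox `0 0 198.19 237.71` with mm width/height → 1 unit = 1 mm. Flip: y_m = 237.71 − y_svg.

**Shape 1** — `<polygon>` regular polygon, stroke `#ff00ff` → engrave (S225, F2519). Machine vertices: (40.52,141.45) → (111.49,145.58) → (137.36,79.36) → (82.37,34.29) → (22.51,72.67) → (40.52,141.45). Closed: final G1 returns to the first vertex.

**Shape 2** — `<rect>` rectangle, stroke `#ff0000` → cut (S726, F819). Machine vertices: (45.91,138.57) → (132.48,138.57) → (132.48,78.02) → (45.91,78.02) → (45.91,138.57). Closed: final G1 returns to the first vertex.

**Shape 3** — `<polygon>` closed polygon, stroke `#ff0000` → cut (S726, F819). Machine vertices: (70.27,101.25) → (147.26,27.34) → (44.55,42.67) → (37.80,74.48) → (70.27,101.25). Closed: final G1 returns to the first vertex.

**Shape 4** — `<polygon>` rectangle, stroke `#ff00ff` → engrave (S225, F2519). Machine vertices: (58.49,147.76) → (103.34,147.76) → (103.34,86.95) → (58.49,86.95) → (58.49,147.76). Closed: final G1 returns to the first vertex.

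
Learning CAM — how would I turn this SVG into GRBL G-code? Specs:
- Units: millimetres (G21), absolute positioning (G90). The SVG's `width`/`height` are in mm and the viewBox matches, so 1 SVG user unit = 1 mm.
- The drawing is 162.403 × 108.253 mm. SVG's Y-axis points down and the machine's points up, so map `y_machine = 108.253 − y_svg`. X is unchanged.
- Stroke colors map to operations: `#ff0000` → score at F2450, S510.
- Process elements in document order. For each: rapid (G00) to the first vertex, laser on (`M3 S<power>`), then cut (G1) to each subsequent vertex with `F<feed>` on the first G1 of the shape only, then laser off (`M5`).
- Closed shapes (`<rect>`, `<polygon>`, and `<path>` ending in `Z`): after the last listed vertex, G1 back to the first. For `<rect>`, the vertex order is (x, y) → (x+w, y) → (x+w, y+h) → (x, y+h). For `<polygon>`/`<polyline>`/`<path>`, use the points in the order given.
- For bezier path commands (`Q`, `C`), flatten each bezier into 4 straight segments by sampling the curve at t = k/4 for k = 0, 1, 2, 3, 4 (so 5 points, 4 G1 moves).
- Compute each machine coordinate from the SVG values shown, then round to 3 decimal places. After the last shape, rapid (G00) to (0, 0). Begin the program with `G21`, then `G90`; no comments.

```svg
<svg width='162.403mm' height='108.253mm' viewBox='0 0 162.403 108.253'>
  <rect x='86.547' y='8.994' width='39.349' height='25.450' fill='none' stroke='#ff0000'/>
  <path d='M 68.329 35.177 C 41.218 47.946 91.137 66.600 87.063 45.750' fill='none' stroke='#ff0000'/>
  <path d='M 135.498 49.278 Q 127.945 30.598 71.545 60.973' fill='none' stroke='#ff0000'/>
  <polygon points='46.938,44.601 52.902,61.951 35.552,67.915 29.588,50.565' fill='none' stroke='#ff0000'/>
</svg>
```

1 u = 1 mm; y_m = 108.253 − y.

[1] `<rect>` rectangle, #ff0000→score S510 F2450: (86.547,99.259) → (125.896,99.259) → (125.896,73.809) → (86.547,73.809) → (86.547,99.259) (closed)

[2] `<path>` cubic bezier, #ff0000→score S510 F2450: (68.329,73.076) → (60.392,63.105) → (69.057,55.182) → (82.042,53.563) → (87.063,62.503)

[3] `<path>` quadratic bezier, #ff0000→score S510 F2450: (135.498,58.975) → (128.669,65.249) → (115.733,65.391) → (96.692,59.402) → (71.545,47.280)

[4] `<polygon>` regular polygon, #ff0000→score S510 F2450: (46.938,63.652) → (52.902,46.302) → (35.552,40.338) → (29.588,57.688) → (46.938,63.652) (closed)

G21
G90
G00 X86.547 Y99.259
M3 S510
G1 X125.896 Y99.259 F2450
G1 X125.896 Y73.809
G1 X86.547 Y73.809
G1 X86.547 Y99.259
M5
G00 X68.329 Y73.076
M3 S510
G1 X60.392 Y63.105 F2450
G1 X69.057 Y55.182
G1 X82.042 Y53.563
G1 X87.063 Y62.503
M5
G00 X135.498 Y58.975
M3 S510
G1 X128.669 Y65.249 F2450
G1 X115.733 Y65.391
G1 X96.692 Y59.402
G1 X71.545 Y47.280
M5
G00 X46.938 Y63.652
M3 S510
G1 X52.902 Y46.302 F2450
G1 X35.552 Y40.338
G1 X29.588 Y57.688
G1 X46.938 Y63.652
M5
G00 X0.000 Y0.000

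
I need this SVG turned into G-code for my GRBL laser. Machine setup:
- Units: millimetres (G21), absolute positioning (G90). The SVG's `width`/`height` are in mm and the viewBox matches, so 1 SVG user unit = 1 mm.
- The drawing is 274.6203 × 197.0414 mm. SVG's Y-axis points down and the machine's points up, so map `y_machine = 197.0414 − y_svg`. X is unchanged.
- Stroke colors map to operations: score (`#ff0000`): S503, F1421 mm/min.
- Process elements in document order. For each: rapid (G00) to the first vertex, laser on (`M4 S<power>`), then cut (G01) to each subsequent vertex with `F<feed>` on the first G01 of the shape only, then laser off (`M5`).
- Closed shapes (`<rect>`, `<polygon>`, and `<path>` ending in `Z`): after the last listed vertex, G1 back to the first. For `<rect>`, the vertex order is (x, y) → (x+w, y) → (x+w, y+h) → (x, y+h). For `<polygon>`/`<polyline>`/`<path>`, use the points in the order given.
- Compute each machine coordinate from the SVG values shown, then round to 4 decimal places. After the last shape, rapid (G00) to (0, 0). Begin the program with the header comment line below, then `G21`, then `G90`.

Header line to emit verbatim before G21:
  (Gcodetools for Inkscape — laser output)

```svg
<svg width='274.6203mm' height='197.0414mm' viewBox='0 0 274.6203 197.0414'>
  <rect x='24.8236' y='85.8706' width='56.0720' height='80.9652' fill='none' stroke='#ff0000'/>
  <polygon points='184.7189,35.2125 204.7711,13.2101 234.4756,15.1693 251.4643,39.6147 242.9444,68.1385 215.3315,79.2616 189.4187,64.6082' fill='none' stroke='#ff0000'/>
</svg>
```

viewBox `0 0 274.6203 197.0414` with mm width/height → 1 unit = 1 mm. Flip: y_m = 197.0414 − y_svg.

**Shape 1** — `<rect>` rectangle, stroke `#ff0000` → score (S503, F1421). Machine vertices: (24.8236,111.1708) → (80.8956,111.1708) → (80.8956,30.2056) → (24.8236,30.2056) → (24.8236,111.1708). Closed: final G1 returns to the first vertex.

**Shape 2** — `<polygon>` regular polygon, stroke `#ff0000` → score (S503, F1421). Machine vertices: (184.7189,161.8289) → (204.7711,183.8313) → (234.4756,181.8721) → (251.4643,157.4267) → (242.9444,128.9029) → (215.3315,117.7798) → (189.4187,132.4332) → (184.7189,161.8289). Closed: final G1 returns to the first vertex.

(Gcodetools for Inkscape — laser output)
G21
G90
G00 X24.8236 Y111.1708
M4 S503
G01 X80.8956 Y111.1708 F1421
G01 X80.8956 Y30.2056
G01 X24.8236 Y30.2056
G01 X24.8236 Y111.1708
M5
G00 X184.7189 Y161.8289
M4 S503
G01 X204.7711 Y183.8313 F1421
G01 X234.4756 Y181.8721
G01 X251.4643 Y157.4267
G01 X242.9444 Y128.9029
G01 X215.3315 Y117.7798
G01 X189.4187 Y132.4332
G01 X184.7189 Y161.8289
M5
G00 X0.0000 Y0.0000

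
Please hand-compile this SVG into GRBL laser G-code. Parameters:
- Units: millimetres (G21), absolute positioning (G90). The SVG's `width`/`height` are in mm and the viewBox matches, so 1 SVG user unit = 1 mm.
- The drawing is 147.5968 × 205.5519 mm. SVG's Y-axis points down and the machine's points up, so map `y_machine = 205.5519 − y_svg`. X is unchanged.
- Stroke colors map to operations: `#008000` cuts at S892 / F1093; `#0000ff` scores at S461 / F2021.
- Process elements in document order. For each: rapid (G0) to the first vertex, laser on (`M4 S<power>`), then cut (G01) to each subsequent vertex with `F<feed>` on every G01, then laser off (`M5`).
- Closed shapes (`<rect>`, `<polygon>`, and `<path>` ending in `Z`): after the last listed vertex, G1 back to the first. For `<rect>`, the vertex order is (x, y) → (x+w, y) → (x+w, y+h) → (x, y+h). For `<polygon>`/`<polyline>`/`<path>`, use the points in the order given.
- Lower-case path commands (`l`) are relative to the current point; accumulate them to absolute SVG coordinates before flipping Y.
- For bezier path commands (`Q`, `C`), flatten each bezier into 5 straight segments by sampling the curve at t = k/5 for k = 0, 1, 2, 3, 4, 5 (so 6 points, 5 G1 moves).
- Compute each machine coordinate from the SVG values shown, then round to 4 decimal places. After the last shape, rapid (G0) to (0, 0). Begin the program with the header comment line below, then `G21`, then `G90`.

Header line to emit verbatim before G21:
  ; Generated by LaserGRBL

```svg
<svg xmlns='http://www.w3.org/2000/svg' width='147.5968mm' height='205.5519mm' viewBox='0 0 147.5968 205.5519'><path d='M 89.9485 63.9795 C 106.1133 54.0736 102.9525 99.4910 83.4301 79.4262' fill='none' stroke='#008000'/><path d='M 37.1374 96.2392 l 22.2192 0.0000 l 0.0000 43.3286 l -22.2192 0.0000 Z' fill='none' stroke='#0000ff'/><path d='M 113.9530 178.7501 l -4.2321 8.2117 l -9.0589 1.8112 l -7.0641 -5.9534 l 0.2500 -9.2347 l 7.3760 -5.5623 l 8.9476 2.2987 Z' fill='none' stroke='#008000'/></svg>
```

Since the viewBox matches the mm dimensions, user units are millimetres directly. The only transform is the Y-flip y_m = 205.5519 − y_svg.

Shape 1 is a cubic bezier drawn with `<path>`. Its stroke #008000 means cut at S892, F1093. After flipping Y the toolpath is (89.9485,141.5724) → (97.3520,141.8436) → (100.2597,134.6358) → (98.8137,125.7478) → (93.1564,120.9782) → (83.4301,126.1257).

Shape 2 is a rectangle drawn with `<path>`. Its stroke #0000ff means score at S461, F2021. After flipping Y the toolpath is (37.1374,109.3127) → (59.3566,109.3127) → (59.3566,65.9841) → (37.1374,65.9841) → (37.1374,109.3127), returning to the start.

Shape 3 is a regular polygon drawn with `<path>`. Its stroke #008000 means cut at S892, F1093. After flipping Y the toolpath is (113.9530,26.8018) → (109.7209,18.5901) → (100.6620,16.7789) → (93.5979,22.7323) → (93.8479,31.9670) → (101.2239,37.5293) → (110.1715,35.2306) → (113.9530,26.8018), returning to the start.

; Generated by LaserGRBL
G21
G90
G0 X89.9485 Y141.5724
M4 S892
G01 X97.3520 Y141.8436 F1093
G01 X100.2597 Y134.6358 F1093
G01 X98.8137 Y125.7478 F1093
G01 X93.1564 Y120.9782 F1093
G01 X83.4301 Y126.1257 F1093
M5
G0 X37.1374 Y109.3127
M4 S461
G01 X59.3566 Y109.3127 F2021
G01 X59.3566 Y65.9841 F2021
G01 X37.1374 Y65.9841 F2021
G01 X37.1374 Y109.3127 F2021
M5
G0 X113.9530 Y26.8018
M4 S892
G01 X109.7209 Y18.5901 F1093
G01 X100.6620 Y16.7789 F1093
G01 X93.5979 Y22.7323 F1093
G01 X93.8479 Y31.9670 F1093
G01 X101.2239 Y37.5293 F1093
G01 X110.1715 Y35.2306 F1093
G01 X113.9530 Y26.8018 F1093
M5
G0 X0.0000 Y0.0000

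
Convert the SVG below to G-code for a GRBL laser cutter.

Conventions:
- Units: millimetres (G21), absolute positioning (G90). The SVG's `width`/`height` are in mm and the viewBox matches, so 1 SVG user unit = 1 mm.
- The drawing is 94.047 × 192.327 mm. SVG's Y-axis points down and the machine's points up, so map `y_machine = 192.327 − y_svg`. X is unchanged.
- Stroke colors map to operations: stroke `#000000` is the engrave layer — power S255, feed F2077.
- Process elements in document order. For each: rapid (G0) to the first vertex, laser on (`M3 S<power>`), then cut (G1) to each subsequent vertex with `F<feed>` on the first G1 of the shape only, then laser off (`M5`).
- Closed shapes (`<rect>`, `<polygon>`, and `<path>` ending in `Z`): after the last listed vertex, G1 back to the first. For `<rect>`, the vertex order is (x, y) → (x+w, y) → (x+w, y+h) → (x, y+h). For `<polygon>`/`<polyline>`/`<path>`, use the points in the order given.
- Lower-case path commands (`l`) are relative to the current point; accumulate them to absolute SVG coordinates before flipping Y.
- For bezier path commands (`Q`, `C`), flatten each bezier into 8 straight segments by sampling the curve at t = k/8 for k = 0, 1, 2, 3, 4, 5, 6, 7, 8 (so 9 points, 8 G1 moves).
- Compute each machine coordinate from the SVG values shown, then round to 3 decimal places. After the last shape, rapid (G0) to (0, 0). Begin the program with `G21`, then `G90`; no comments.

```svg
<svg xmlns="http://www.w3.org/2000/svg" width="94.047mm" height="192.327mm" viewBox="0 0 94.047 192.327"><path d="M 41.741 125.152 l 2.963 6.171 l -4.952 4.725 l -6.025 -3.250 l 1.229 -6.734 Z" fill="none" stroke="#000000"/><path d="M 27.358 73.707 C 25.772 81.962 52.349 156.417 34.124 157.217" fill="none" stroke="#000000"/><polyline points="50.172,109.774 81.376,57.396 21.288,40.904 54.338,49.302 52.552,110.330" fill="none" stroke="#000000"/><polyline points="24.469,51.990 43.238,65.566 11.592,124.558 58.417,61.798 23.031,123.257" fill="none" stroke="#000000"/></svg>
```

Since the viewBox matches the mm dimensions, user units are millimetres directly. The only transform is the Y-flip y_m = 192.327 − y_svg.

Shape 1 is a regular polygon drawn with `<path>`. Its stroke #000000 means engrave at S255, F2077. After flipping Y the toolpath is (41.741,67.175) → (44.704,61.004) → (39.752,56.279) → (33.727,59.529) → (34.956,66.263) → (41.741,67.175), returning to the start.

Shape 2 is a cubic bezier drawn with `<path>`. Its stroke #000000 means engrave at S255, F2077. After flipping Y the toolpath is (27.358,118.620) → (27.941,112.694) → (30.309,102.201) → (33.607,88.780) → (36.981,74.069) → (39.574,59.708) → (40.532,47.335) → (39.001,38.589) → (34.124,35.110).

Shape 3 is a open polyline drawn with `<polyline>`. Its stroke #000000 means engrave at S255, F2077. After flipping Y the toolpath is (50.172,82.553) → (81.376,134.931) → (21.288,151.423) → (54.338,143.025) → (52.552,81.997).

Shape 4 is a open polyline drawn with `<polyline>`. Its stroke #000000 means engrave at S255, F2077. After flipping Y the toolpath is (24.469,140.337) → (43.238,126.761) → (11.592,67.769) → (58.417,130.529) → (23.031,69.070).

G21
G90
G0 X41.741 Y67.175
M3 S255
G1 X44.704 Y61.004 F2077
G1 X39.752 Y56.279
G1 X33.727 Y59.529
G1 X34.956 Y66.263
G1 X41.741 Y67.175
M5
G0 X27.358 Y118.620
M3 S255
G1 X27.941 Y112.694 F2077
G1 X30.309 Y102.201
G1 X33.607 Y88.780
G1 X36.981 Y74.069
G1 X39.574 Y59.708
G1 X40.532 Y47.335
G1 X39.001 Y38.589
G1 X34.124 Y35.110
M5
G0 X50.172 Y82.553
M3 S255
G1 X81.376 Y134.931 F2077
G1 X21.288 Y151.423
G1 X54.338 Y143.025
G1 X52.552 Y81.997
M5
G0 X24.469 Y140.337
M3 S255
G1 X43.238 Y126.761 F2077
G1 X11.592 Y67.769
G1 X58.417 Y130.529
G1 X23.031 Y69.070
M5
G0 X0.000 Y0.000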